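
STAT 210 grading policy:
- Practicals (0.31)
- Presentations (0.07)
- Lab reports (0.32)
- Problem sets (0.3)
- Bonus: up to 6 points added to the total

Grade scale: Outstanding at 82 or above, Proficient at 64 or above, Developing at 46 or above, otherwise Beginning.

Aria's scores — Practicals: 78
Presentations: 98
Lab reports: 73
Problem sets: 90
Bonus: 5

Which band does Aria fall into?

Outstanding

Weighted total:
  Practicals 78 × 0.31 = 24.18
  Presentations 98 × 0.07 = 6.86
  Lab reports 73 × 0.32 = 23.36
  Problem sets 90 × 0.3 = 27
Sum = 81.4
Bonus: 81.4 + 5 = 86.4
86.4 ≥ 82 → Outstanding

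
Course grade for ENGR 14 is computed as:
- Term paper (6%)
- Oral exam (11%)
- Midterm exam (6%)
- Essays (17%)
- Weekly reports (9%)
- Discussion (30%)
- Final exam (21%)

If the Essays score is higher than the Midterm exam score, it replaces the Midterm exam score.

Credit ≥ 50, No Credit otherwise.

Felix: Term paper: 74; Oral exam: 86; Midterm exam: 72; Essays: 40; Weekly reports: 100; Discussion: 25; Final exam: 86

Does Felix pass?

Essays (40) ≤ Midterm exam (72), so Midterm exam stays at 72.
Weighted total:
  Term paper 74 × 0.06 = 4.44
  Oral exam 86 × 0.11 = 9.46
  Midterm exam 72 × 0.06 = 4.32
  Essays 40 × 0.17 = 6.8
  Weekly reports 100 × 0.09 = 9
  Discussion 25 × 0.3 = 7.5
  Final exam 86 × 0.21 = 18.06
Sum = 59.58
59.58 ≥ 50 → Credit

Credit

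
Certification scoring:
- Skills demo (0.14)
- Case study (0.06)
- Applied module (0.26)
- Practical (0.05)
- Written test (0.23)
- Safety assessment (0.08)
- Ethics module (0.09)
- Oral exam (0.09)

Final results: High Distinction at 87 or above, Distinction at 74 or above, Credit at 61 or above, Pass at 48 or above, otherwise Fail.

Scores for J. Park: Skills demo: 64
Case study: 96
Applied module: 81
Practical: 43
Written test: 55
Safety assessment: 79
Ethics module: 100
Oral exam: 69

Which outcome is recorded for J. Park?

Credit

Weighted total:
  Skills demo 64 × 0.14 = 8.96
  Case study 96 × 0.06 = 5.76
  Applied module 81 × 0.26 = 21.06
  Practical 43 × 0.05 = 2.15
  Written test 55 × 0.23 = 12.65
  Safety assessment 79 × 0.08 = 6.32
  Ethics module 100 × 0.09 = 9
  Oral exam 69 × 0.09 = 6.21
Sum = 72.11
72.11 is ≥ 61 and < 74 → Credit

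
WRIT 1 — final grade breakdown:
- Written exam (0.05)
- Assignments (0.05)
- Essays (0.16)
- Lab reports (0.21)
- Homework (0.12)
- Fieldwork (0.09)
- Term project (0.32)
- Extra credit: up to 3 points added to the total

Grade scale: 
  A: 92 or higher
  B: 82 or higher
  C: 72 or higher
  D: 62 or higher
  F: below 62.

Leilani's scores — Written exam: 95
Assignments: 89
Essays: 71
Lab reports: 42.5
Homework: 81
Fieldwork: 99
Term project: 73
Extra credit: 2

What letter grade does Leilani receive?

Weighted total:
  Written exam 95 × 0.05 = 4.75
  Assignments 89 × 0.05 = 4.45
  Essays 71 × 0.16 = 11.36
  Lab reports 42.5 × 0.21 = 8.925
  Homework 81 × 0.12 = 9.72
  Fieldwork 99 × 0.09 = 8.91
  Term project 73 × 0.32 = 23.36
Sum = 71.475
Extra credit: 71.475 + 2 = 73.475
73.475 is ≥ 72 and < 82 → C

C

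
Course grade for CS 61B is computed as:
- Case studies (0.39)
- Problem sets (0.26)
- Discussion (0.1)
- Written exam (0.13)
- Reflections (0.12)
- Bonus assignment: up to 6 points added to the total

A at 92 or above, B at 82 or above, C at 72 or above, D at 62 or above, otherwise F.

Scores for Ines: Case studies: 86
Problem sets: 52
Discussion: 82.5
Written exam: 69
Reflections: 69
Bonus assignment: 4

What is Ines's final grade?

Weighted total:
  Case studies 86 × 0.39 = 33.54
  Problem sets 52 × 0.26 = 13.52
  Discussion 82.5 × 0.1 = 8.25
  Written exam 69 × 0.13 = 8.97
  Reflections 69 × 0.12 = 8.28
Sum = 72.56
Bonus assignment: 72.56 + 4 = 76.56
76.56 is ≥ 72 and < 82 → C

C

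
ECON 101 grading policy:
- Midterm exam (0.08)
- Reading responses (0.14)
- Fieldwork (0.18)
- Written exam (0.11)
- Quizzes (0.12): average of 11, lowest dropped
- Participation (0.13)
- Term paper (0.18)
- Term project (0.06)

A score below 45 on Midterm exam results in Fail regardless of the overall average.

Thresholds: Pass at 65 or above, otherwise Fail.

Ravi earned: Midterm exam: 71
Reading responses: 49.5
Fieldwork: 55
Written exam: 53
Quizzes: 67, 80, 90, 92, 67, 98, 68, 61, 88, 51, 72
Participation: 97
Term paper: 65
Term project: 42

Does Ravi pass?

Fail

Quizzes: drop 51 → average of remaining 10 = 783/10 = 78.3
Midterm exam score 71 ≥ 45: minimum met.
Weighted total:
  Midterm exam 71 × 0.08 = 5.68
  Reading responses 49.5 × 0.14 = 6.93
  Fieldwork 55 × 0.18 = 9.9
  Written exam 53 × 0.11 = 5.83
  Quizzes 78.3 × 0.12 = 9.396
  Participation 97 × 0.13 = 12.61
  Term paper 65 × 0.18 = 11.7
  Term project 42 × 0.06 = 2.52
Sum = 64.566
64.566 < 65 → Fail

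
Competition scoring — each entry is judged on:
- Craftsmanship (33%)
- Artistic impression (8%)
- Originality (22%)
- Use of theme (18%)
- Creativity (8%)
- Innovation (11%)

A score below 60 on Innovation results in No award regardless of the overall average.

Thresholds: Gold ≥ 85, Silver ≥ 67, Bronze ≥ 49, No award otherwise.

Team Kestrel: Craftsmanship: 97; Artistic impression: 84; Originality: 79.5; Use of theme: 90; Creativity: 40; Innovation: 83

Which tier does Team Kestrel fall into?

Innovation score 83 ≥ 60: minimum met.
Weighted total:
  Craftsmanship 97 × 0.33 = 32.01
  Artistic impression 84 × 0.08 = 6.72
  Originality 79.5 × 0.22 = 17.49
  Use of theme 90 × 0.18 = 16.2
  Creativity 40 × 0.08 = 3.2
  Innovation 83 × 0.11 = 9.13
Sum = 84.75
84.75 is ≥ 67 and < 85 → Silver

Silver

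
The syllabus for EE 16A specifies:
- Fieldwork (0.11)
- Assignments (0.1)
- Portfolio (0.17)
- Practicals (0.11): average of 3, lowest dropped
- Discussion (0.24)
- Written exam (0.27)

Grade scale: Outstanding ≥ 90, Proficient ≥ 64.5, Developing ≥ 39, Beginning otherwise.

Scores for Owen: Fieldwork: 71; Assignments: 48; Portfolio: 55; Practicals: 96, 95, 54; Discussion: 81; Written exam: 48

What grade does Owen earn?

Proficient

Practicals: drop 54 → average of remaining 2 = 191/2 = 95.5
Weighted total:
  Fieldwork 71 × 0.11 = 7.81
  Assignments 48 × 0.1 = 4.8
  Portfolio 55 × 0.17 = 9.35
  Practicals 95.5 × 0.11 = 10.505
  Discussion 81 × 0.24 = 19.44
  Written exam 48 × 0.27 = 12.96
Sum = 64.865
64.865 is ≥ 64.5 and < 90 → Proficient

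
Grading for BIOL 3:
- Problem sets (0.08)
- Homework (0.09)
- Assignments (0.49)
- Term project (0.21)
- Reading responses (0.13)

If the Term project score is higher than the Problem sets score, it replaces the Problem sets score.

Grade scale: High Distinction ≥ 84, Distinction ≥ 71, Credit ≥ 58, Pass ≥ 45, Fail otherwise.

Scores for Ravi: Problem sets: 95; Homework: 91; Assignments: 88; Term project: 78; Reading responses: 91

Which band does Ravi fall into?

Term project (78) ≤ Problem sets (95), so Problem sets stays at 95.
Weighted total:
  Problem sets 95 × 0.08 = 7.6
  Homework 91 × 0.09 = 8.19
  Assignments 88 × 0.49 = 43.12
  Term project 78 × 0.21 = 16.38
  Reading responses 91 × 0.13 = 11.83
Sum = 87.12
87.12 ≥ 84 → High Distinction

High Distinction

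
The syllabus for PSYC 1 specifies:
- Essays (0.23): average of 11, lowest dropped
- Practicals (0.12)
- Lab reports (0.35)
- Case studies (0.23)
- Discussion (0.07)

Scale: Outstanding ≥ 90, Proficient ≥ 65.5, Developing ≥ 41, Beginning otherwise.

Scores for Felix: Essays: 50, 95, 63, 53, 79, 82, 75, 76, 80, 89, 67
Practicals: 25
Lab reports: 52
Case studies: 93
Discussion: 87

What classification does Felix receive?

Proficient

Essays: drop 50 → average of remaining 10 = 759/10 = 75.9
Weighted total:
  Essays 75.9 × 0.23 = 17.457
  Practicals 25 × 0.12 = 3
  Lab reports 52 × 0.35 = 18.2
  Case studies 93 × 0.23 = 21.39
  Discussion 87 × 0.07 = 6.09
Sum = 66.137
66.137 is ≥ 65.5 and < 90 → Proficient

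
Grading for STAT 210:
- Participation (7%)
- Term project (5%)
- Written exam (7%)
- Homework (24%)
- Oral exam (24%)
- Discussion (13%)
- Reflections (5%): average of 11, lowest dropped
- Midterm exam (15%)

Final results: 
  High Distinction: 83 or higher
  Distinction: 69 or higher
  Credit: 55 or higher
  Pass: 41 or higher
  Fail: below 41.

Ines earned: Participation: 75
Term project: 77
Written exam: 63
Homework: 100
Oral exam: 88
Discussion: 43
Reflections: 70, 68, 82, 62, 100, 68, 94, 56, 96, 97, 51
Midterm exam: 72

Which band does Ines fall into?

Distinction

Reflections: drop 51 → average of remaining 10 = 793/10 = 79.3
Weighted total:
  Participation 75 × 0.07 = 5.25
  Term project 77 × 0.05 = 3.85
  Written exam 63 × 0.07 = 4.41
  Homework 100 × 0.24 = 24
  Oral exam 88 × 0.24 = 21.12
  Discussion 43 × 0.13 = 5.59
  Reflections 79.3 × 0.05 = 3.965
  Midterm exam 72 × 0.15 = 10.8
Sum = 78.985
78.985 is ≥ 69 and < 83 → Distinction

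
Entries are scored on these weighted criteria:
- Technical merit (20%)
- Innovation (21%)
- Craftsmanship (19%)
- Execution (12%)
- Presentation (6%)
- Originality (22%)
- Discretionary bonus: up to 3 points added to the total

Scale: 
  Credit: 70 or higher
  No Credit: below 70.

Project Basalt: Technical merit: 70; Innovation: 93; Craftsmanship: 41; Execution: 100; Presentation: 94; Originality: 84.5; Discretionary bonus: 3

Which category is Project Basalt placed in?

Credit

Weighted total:
  Technical merit 70 × 0.2 = 14
  Innovation 93 × 0.21 = 19.53
  Craftsmanship 41 × 0.19 = 7.79
  Execution 100 × 0.12 = 12
  Presentation 94 × 0.06 = 5.64
  Originality 84.5 × 0.22 = 18.59
Sum = 77.55
Discretionary bonus: 77.55 + 3 = 80.55
80.55 ≥ 70 → Credit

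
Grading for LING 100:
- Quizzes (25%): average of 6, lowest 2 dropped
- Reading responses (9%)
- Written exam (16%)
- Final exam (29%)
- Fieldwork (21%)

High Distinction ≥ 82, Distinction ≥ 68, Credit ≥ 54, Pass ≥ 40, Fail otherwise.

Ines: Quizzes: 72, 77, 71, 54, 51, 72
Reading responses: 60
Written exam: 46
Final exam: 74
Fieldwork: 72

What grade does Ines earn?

Quizzes: drop 51, 54 → average of remaining 4 = 292/4 = 73
Weighted total:
  Quizzes 73 × 0.25 = 18.25
  Reading responses 60 × 0.09 = 5.4
  Written exam 46 × 0.16 = 7.36
  Final exam 74 × 0.29 = 21.46
  Fieldwork 72 × 0.21 = 15.12
Sum = 67.59
67.59 is ≥ 54 and < 68 → Credit

Credit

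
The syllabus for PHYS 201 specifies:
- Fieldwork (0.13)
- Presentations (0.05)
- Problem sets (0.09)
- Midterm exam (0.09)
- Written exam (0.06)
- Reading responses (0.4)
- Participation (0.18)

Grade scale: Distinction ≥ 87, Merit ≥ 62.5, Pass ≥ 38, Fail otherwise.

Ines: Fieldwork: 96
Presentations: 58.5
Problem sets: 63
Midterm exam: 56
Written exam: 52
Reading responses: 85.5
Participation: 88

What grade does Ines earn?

Weighted total:
  Fieldwork 96 × 0.13 = 12.48
  Presentations 58.5 × 0.05 = 2.925
  Problem sets 63 × 0.09 = 5.67
  Midterm exam 56 × 0.09 = 5.04
  Written exam 52 × 0.06 = 3.12
  Reading responses 85.5 × 0.4 = 34.2
  Participation 88 × 0.18 = 15.84
Sum = 79.275
79.275 is ≥ 62.5 and < 87 → Merit

Merit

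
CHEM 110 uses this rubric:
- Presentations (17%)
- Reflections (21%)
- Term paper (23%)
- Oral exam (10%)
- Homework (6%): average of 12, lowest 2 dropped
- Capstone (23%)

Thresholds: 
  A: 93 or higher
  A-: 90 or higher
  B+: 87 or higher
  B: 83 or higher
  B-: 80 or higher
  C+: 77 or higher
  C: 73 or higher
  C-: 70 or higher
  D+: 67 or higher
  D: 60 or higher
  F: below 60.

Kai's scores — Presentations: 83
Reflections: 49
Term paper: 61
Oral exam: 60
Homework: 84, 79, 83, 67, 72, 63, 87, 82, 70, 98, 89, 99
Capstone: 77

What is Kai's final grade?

Homework: drop 63, 67 → average of remaining 10 = 843/10 = 84.3
Weighted total:
  Presentations 83 × 0.17 = 14.11
  Reflections 49 × 0.21 = 10.29
  Term paper 61 × 0.23 = 14.03
  Oral exam 60 × 0.1 = 6
  Homework 84.3 × 0.06 = 5.058
  Capstone 77 × 0.23 = 17.71
Sum = 67.198
67.198 is ≥ 67 and < 70 → D+

D+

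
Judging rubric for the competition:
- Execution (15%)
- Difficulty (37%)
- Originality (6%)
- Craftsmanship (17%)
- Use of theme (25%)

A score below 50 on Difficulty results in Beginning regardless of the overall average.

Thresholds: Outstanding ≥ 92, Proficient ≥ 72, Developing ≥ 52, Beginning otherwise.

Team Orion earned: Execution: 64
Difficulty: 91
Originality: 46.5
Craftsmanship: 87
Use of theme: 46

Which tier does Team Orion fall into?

Difficulty score 91 ≥ 50: minimum met.
Weighted total:
  Execution 64 × 0.15 = 9.6
  Difficulty 91 × 0.37 = 33.67
  Originality 46.5 × 0.06 = 2.79
  Craftsmanship 87 × 0.17 = 14.79
  Use of theme 46 × 0.25 = 11.5
Sum = 72.35
72.35 is ≥ 72 and < 92 → Proficient

Proficient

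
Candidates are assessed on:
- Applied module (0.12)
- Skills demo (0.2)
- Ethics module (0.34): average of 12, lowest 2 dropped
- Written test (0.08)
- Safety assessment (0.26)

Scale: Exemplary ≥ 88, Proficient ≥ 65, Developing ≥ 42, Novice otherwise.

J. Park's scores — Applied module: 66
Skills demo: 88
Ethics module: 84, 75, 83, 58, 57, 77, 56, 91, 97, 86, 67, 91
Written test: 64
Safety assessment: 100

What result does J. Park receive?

Proficient

Ethics module: drop 56, 57 → average of remaining 10 = 809/10 = 80.9
Weighted total:
  Applied module 66 × 0.12 = 7.92
  Skills demo 88 × 0.2 = 17.6
  Ethics module 80.9 × 0.34 = 27.506
  Written test 64 × 0.08 = 5.12
  Safety assessment 100 × 0.26 = 26
Sum = 84.146
84.146 is ≥ 65 and < 88 → Proficient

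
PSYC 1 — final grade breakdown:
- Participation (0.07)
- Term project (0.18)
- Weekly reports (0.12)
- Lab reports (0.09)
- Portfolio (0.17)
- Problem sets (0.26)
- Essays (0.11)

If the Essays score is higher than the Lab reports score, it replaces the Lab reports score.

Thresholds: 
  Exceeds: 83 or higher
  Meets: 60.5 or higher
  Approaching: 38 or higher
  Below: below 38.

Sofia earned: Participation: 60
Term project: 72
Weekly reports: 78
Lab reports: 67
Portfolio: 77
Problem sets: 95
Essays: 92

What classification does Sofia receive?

Meets

Essays (92) > Lab reports (67), so Lab reports counts as 92.
Weighted total:
  Participation 60 × 0.07 = 4.2
  Term project 72 × 0.18 = 12.96
  Weekly reports 78 × 0.12 = 9.36
  Lab reports 92 × 0.09 = 8.28
  Portfolio 77 × 0.17 = 13.09
  Problem sets 95 × 0.26 = 24.7
  Essays 92 × 0.11 = 10.12
Sum = 82.71
82.71 is ≥ 60.5 and < 83 → Meets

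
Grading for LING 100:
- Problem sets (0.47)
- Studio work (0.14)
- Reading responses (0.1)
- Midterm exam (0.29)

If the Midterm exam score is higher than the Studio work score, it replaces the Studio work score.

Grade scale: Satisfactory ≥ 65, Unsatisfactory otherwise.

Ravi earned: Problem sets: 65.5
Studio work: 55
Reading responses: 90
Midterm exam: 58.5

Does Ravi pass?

Unsatisfactory

Midterm exam (58.5) > Studio work (55), so Studio work counts as 58.5.
Weighted total:
  Problem sets 65.5 × 0.47 = 30.785
  Studio work 58.5 × 0.14 = 8.19
  Reading responses 90 × 0.1 = 9
  Midterm exam 58.5 × 0.29 = 16.965
Sum = 64.94
64.94 < 65 → Unsatisfactory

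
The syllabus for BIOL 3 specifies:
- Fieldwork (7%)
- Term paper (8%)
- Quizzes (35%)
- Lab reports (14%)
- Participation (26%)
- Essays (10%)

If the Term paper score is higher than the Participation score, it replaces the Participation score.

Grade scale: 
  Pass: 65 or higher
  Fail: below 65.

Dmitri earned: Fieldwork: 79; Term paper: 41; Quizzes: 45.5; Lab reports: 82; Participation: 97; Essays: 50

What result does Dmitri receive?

Term paper (41) ≤ Participation (97), so Participation stays at 97.
Weighted total:
  Fieldwork 79 × 0.07 = 5.53
  Term paper 41 × 0.08 = 3.28
  Quizzes 45.5 × 0.35 = 15.925
  Lab reports 82 × 0.14 = 11.48
  Participation 97 × 0.26 = 25.22
  Essays 50 × 0.1 = 5
Sum = 66.435
66.435 ≥ 65 → Pass

Pass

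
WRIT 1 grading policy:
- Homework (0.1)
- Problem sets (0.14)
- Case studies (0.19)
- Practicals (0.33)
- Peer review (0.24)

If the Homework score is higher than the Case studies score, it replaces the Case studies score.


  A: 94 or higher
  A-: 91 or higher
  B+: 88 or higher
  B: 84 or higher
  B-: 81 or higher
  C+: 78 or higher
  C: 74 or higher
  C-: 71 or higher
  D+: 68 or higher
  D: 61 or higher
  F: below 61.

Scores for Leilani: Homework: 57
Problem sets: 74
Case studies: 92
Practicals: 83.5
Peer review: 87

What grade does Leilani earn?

Homework (57) ≤ Case studies (92), so Case studies stays at 92.
Weighted total:
  Homework 57 × 0.1 = 5.7
  Problem sets 74 × 0.14 = 10.36
  Case studies 92 × 0.19 = 17.48
  Practicals 83.5 × 0.33 = 27.555
  Peer review 87 × 0.24 = 20.88
Sum = 81.975
81.975 is ≥ 81 and < 84 → B-

B-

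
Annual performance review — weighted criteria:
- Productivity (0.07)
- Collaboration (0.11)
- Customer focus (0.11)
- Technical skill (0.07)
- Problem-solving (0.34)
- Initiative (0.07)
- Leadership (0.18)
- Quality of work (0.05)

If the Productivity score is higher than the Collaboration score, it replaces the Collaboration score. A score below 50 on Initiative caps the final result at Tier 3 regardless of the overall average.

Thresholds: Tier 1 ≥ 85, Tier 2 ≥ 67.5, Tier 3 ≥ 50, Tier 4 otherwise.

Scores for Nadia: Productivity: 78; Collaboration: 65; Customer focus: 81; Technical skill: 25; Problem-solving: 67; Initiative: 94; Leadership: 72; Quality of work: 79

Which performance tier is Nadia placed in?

Productivity (78) > Collaboration (65), so Collaboration counts as 78.
Initiative score 94 ≥ 50: minimum met.
Weighted total:
  Productivity 78 × 0.07 = 5.46
  Collaboration 78 × 0.11 = 8.58
  Customer focus 81 × 0.11 = 8.91
  Technical skill 25 × 0.07 = 1.75
  Problem-solving 67 × 0.34 = 22.78
  Initiative 94 × 0.07 = 6.58
  Leadership 72 × 0.18 = 12.96
  Quality of work 79 × 0.05 = 3.95
Sum = 70.97
70.97 is ≥ 67.5 and < 85 → Tier 2

Tier 2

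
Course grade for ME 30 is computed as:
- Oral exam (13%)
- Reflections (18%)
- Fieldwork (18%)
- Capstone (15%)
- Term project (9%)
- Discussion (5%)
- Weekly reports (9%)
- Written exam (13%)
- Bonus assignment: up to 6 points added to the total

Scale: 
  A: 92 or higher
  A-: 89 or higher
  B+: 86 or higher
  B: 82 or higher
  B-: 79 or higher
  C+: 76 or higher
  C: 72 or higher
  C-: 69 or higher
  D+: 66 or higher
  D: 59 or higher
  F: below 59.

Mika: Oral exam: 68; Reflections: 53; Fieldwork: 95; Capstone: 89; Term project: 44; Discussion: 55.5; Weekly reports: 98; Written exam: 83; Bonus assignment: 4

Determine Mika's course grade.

Weighted total:
  Oral exam 68 × 0.13 = 8.84
  Reflections 53 × 0.18 = 9.54
  Fieldwork 95 × 0.18 = 17.1
  Capstone 89 × 0.15 = 13.35
  Term project 44 × 0.09 = 3.96
  Discussion 55.5 × 0.05 = 2.775
  Weekly reports 98 × 0.09 = 8.82
  Written exam 83 × 0.13 = 10.79
Sum = 75.175
Bonus assignment: 75.175 + 4 = 79.175
79.175 is ≥ 79 and < 82 → B-

B-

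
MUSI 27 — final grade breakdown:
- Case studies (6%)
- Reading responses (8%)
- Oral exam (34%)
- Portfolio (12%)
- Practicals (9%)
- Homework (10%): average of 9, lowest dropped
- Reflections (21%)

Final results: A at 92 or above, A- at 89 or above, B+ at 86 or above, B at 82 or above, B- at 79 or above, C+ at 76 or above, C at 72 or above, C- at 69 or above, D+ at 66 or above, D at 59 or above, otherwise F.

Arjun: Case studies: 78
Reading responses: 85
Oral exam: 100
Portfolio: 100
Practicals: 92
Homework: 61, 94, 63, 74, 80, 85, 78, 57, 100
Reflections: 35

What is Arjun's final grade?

Homework: drop 57 → average of remaining 8 = 635/8 = 79.375
Weighted total:
  Case studies 78 × 0.06 = 4.68
  Reading responses 85 × 0.08 = 6.8
  Oral exam 100 × 0.34 = 34
  Portfolio 100 × 0.12 = 12
  Practicals 92 × 0.09 = 8.28
  Homework 79.375 × 0.1 = 7.9375
  Reflections 35 × 0.21 = 7.35
Sum = 81.0475
81.0475 is ≥ 79 and < 82 → B-

B-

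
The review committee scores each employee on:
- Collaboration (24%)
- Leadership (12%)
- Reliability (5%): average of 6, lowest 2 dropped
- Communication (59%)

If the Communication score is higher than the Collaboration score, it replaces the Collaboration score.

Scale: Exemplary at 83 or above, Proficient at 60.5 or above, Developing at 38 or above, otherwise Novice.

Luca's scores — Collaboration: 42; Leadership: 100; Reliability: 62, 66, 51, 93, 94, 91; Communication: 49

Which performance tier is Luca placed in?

Developing

Reliability: drop 51, 62 → average of remaining 4 = 344/4 = 86
Communication (49) > Collaboration (42), so Collaboration counts as 49.
Weighted total:
  Collaboration 49 × 0.24 = 11.76
  Leadership 100 × 0.12 = 12
  Reliability 86 × 0.05 = 4.3
  Communication 49 × 0.59 = 28.91
Sum = 56.97
56.97 is ≥ 38 and < 60.5 → Developing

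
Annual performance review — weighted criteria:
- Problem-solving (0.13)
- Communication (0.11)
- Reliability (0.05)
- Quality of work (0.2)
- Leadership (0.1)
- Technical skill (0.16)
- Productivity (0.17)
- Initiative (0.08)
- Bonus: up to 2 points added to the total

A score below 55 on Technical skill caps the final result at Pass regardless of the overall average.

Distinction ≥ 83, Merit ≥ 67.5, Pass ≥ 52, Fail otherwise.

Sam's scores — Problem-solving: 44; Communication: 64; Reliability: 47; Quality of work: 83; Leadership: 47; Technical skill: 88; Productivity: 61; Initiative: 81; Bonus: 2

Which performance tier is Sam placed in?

Merit

Technical skill score 88 ≥ 55: minimum met.
Weighted total:
  Problem-solving 44 × 0.13 = 5.72
  Communication 64 × 0.11 = 7.04
  Reliability 47 × 0.05 = 2.35
  Quality of work 83 × 0.2 = 16.6
  Leadership 47 × 0.1 = 4.7
  Technical skill 88 × 0.16 = 14.08
  Productivity 61 × 0.17 = 10.37
  Initiative 81 × 0.08 = 6.48
Sum = 67.34
Bonus: 67.34 + 2 = 69.34
69.34 is ≥ 67.5 and < 83 → Merit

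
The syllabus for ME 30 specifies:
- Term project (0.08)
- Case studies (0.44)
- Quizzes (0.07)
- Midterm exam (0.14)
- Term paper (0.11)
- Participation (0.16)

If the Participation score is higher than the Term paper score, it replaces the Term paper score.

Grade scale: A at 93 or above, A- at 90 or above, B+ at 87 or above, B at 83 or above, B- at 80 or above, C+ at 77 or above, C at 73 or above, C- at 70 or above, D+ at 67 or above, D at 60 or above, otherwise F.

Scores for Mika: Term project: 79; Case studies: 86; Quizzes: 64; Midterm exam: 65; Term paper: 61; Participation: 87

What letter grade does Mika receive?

B-

Participation (87) > Term paper (61), so Term paper counts as 87.
Weighted total:
  Term project 79 × 0.08 = 6.32
  Case studies 86 × 0.44 = 37.84
  Quizzes 64 × 0.07 = 4.48
  Midterm exam 65 × 0.14 = 9.1
  Term paper 87 × 0.11 = 9.57
  Participation 87 × 0.16 = 13.92
Sum = 81.23
81.23 is ≥ 80 and < 83 → B-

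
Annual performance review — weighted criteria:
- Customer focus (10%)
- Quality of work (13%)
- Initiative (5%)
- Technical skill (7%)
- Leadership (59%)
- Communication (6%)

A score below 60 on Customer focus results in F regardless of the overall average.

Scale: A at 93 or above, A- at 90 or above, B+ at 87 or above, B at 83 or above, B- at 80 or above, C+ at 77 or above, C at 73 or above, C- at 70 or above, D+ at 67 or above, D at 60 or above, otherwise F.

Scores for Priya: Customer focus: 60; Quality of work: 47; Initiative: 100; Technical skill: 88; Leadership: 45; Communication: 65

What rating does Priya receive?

Customer focus score 60 ≥ 60: minimum met.
Weighted total:
  Customer focus 60 × 0.1 = 6
  Quality of work 47 × 0.13 = 6.11
  Initiative 100 × 0.05 = 5
  Technical skill 88 × 0.07 = 6.16
  Leadership 45 × 0.59 = 26.55
  Communication 65 × 0.06 = 3.9
Sum = 53.72
53.72 < 60 → F

F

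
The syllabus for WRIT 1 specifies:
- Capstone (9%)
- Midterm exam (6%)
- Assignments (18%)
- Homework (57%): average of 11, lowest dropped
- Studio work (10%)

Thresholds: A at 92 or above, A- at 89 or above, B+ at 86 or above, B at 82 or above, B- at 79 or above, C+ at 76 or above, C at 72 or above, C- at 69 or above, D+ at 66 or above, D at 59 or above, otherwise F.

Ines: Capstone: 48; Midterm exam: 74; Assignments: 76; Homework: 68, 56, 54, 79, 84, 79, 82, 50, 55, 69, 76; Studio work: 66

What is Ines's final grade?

Homework: drop 50 → average of remaining 10 = 702/10 = 70.2
Weighted total:
  Capstone 48 × 0.09 = 4.32
  Midterm exam 74 × 0.06 = 4.44
  Assignments 76 × 0.18 = 13.68
  Homework 70.2 × 0.57 = 40.014
  Studio work 66 × 0.1 = 6.6
Sum = 69.054
69.054 is ≥ 69 and < 72 → C-

C-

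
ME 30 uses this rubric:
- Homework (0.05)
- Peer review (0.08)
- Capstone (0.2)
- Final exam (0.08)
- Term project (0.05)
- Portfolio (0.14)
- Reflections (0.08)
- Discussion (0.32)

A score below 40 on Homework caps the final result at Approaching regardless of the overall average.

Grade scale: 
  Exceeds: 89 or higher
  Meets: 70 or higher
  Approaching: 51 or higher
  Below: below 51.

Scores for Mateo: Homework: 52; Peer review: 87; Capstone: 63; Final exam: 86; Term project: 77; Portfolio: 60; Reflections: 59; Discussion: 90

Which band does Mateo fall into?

Homework score 52 ≥ 40: minimum met.
Weighted total:
  Homework 52 × 0.05 = 2.6
  Peer review 87 × 0.08 = 6.96
  Capstone 63 × 0.2 = 12.6
  Final exam 86 × 0.08 = 6.88
  Term project 77 × 0.05 = 3.85
  Portfolio 60 × 0.14 = 8.4
  Reflections 59 × 0.08 = 4.72
  Discussion 90 × 0.32 = 28.8
Sum = 74.81
74.81 is ≥ 70 and < 89 → Meets

Meets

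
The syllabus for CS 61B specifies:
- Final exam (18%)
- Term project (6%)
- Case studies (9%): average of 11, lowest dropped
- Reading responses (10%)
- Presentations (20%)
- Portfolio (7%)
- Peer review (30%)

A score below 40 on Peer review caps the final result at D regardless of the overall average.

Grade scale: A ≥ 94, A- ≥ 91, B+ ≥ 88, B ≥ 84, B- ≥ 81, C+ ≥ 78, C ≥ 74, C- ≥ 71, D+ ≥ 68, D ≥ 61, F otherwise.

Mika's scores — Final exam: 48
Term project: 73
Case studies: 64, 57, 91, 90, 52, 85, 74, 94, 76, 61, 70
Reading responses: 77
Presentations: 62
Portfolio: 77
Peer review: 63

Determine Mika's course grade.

D

Case studies: drop 52 → average of remaining 10 = 762/10 = 76.2
Peer review score 63 ≥ 40: minimum met.
Weighted total:
  Final exam 48 × 0.18 = 8.64
  Term project 73 × 0.06 = 4.38
  Case studies 76.2 × 0.09 = 6.858
  Reading responses 77 × 0.1 = 7.7
  Presentations 62 × 0.2 = 12.4
  Portfolio 77 × 0.07 = 5.39
  Peer review 63 × 0.3 = 18.9
Sum = 64.268
64.268 is ≥ 61 and < 68 → D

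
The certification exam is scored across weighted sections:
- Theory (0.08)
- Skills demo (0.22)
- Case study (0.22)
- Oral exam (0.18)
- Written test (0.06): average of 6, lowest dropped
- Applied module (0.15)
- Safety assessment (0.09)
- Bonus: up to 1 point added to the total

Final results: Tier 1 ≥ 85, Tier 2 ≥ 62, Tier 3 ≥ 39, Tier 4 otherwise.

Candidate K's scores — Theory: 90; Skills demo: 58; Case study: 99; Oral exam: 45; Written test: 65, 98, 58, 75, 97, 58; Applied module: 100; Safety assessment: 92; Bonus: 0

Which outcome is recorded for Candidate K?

Tier 2

Written test: drop 58 → average of remaining 5 = 393/5 = 78.6
Weighted total:
  Theory 90 × 0.08 = 7.2
  Skills demo 58 × 0.22 = 12.76
  Case study 99 × 0.22 = 21.78
  Oral exam 45 × 0.18 = 8.1
  Written test 78.6 × 0.06 = 4.716
  Applied module 100 × 0.15 = 15
  Safety assessment 92 × 0.09 = 8.28
Sum = 77.836
Bonus: 77.836 + 0 = 77.836
77.836 is ≥ 62 and < 85 → Tier 2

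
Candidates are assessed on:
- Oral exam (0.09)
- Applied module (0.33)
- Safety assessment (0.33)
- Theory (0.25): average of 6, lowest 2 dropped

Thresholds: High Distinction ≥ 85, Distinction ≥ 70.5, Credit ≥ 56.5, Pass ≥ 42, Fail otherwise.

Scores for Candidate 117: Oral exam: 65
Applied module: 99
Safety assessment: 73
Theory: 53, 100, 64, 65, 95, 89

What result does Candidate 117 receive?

Distinction

Theory: drop 53, 64 → average of remaining 4 = 349/4 = 87.25
Weighted total:
  Oral exam 65 × 0.09 = 5.85
  Applied module 99 × 0.33 = 32.67
  Safety assessment 73 × 0.33 = 24.09
  Theory 87.25 × 0.25 = 21.8125
Sum = 84.4225
84.4225 is ≥ 70.5 and < 85 → Distinction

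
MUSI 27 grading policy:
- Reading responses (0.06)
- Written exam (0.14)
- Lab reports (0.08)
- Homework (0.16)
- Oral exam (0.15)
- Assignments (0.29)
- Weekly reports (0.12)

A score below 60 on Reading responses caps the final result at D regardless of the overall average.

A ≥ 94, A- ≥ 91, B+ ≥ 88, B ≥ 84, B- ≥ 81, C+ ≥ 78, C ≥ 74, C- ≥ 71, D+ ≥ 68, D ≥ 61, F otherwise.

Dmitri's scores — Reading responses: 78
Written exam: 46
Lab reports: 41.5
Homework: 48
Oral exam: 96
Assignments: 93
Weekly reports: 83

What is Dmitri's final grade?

Reading responses score 78 ≥ 60: minimum met.
Weighted total:
  Reading responses 78 × 0.06 = 4.68
  Written exam 46 × 0.14 = 6.44
  Lab reports 41.5 × 0.08 = 3.32
  Homework 48 × 0.16 = 7.68
  Oral exam 96 × 0.15 = 14.4
  Assignments 93 × 0.29 = 26.97
  Weekly reports 83 × 0.12 = 9.96
Sum = 73.45
73.45 is ≥ 71 and < 74 → C-

C-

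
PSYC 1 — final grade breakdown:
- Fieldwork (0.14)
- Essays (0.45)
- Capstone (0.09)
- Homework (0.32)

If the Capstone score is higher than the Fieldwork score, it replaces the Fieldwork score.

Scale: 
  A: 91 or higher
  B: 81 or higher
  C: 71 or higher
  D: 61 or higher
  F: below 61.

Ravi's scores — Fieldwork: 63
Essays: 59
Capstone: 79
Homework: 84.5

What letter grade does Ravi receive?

C

Capstone (79) > Fieldwork (63), so Fieldwork counts as 79.
Weighted total:
  Fieldwork 79 × 0.14 = 11.06
  Essays 59 × 0.45 = 26.55
  Capstone 79 × 0.09 = 7.11
  Homework 84.5 × 0.32 = 27.04
Sum = 71.76
71.76 is ≥ 71 and < 81 → C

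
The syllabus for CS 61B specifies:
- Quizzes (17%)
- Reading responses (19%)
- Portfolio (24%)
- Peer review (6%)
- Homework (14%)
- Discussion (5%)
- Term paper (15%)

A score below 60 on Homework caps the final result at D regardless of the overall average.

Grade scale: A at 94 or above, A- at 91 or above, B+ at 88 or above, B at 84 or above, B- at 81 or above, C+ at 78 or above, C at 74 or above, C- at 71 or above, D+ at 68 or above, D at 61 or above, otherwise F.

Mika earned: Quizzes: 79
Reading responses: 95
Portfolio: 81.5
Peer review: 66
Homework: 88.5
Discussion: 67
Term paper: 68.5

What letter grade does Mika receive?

B-

Homework score 88.5 ≥ 60: minimum met.
Weighted total:
  Quizzes 79 × 0.17 = 13.43
  Reading responses 95 × 0.19 = 18.05
  Portfolio 81.5 × 0.24 = 19.56
  Peer review 66 × 0.06 = 3.96
  Homework 88.5 × 0.14 = 12.39
  Discussion 67 × 0.05 = 3.35
  Term paper 68.5 × 0.15 = 10.275
Sum = 81.015
81.015 is ≥ 81 and < 84 → B-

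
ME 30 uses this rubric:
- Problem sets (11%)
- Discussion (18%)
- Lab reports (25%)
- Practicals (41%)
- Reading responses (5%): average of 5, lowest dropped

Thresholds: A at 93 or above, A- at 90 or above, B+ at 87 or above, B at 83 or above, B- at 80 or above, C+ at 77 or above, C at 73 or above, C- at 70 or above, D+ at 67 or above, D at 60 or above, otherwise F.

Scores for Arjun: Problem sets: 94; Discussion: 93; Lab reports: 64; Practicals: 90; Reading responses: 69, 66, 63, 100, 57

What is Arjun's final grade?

Reading responses: drop 57 → average of remaining 4 = 298/4 = 74.5
Weighted total:
  Problem sets 94 × 0.11 = 10.34
  Discussion 93 × 0.18 = 16.74
  Lab reports 64 × 0.25 = 16
  Practicals 90 × 0.41 = 36.9
  Reading responses 74.5 × 0.05 = 3.725
Sum = 83.705
83.705 is ≥ 83 and < 87 → B

B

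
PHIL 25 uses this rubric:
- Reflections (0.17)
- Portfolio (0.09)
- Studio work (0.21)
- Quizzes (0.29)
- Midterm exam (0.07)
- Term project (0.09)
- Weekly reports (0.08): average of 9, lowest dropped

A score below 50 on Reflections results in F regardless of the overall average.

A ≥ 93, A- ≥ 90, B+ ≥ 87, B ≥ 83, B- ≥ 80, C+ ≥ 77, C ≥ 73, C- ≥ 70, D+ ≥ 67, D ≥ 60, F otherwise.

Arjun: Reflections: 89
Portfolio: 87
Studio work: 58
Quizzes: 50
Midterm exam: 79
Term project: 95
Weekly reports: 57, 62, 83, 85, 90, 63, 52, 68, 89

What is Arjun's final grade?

D+

Weekly reports: drop 52 → average of remaining 8 = 597/8 = 74.625
Reflections score 89 ≥ 50: minimum met.
Weighted total:
  Reflections 89 × 0.17 = 15.13
  Portfolio 87 × 0.09 = 7.83
  Studio work 58 × 0.21 = 12.18
  Quizzes 50 × 0.29 = 14.5
  Midterm exam 79 × 0.07 = 5.53
  Term project 95 × 0.09 = 8.55
  Weekly reports 74.625 × 0.08 = 5.97
Sum = 69.69
69.69 is ≥ 67 and < 70 → D+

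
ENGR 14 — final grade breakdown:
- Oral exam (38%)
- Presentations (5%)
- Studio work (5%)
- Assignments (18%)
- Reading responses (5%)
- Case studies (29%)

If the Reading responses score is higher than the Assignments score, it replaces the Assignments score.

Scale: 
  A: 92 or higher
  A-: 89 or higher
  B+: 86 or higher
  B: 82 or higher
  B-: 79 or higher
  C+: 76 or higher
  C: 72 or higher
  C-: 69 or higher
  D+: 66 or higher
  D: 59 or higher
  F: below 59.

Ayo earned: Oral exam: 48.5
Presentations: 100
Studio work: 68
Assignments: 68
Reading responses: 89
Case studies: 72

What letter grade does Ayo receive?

Reading responses (89) > Assignments (68), so Assignments counts as 89.
Weighted total:
  Oral exam 48.5 × 0.38 = 18.43
  Presentations 100 × 0.05 = 5
  Studio work 68 × 0.05 = 3.4
  Assignments 89 × 0.18 = 16.02
  Reading responses 89 × 0.05 = 4.45
  Case studies 72 × 0.29 = 20.88
Sum = 68.18
68.18 is ≥ 66 and < 69 → D+

D+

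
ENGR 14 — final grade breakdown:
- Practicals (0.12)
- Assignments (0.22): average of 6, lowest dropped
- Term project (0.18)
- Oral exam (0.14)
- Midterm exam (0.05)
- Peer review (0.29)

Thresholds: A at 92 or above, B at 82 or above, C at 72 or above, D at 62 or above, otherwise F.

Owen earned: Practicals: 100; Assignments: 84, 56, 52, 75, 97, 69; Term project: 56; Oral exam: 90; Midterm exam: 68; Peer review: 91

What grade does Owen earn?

Assignments: drop 52 → average of remaining 5 = 381/5 = 76.2
Weighted total:
  Practicals 100 × 0.12 = 12
  Assignments 76.2 × 0.22 = 16.764
  Term project 56 × 0.18 = 10.08
  Oral exam 90 × 0.14 = 12.6
  Midterm exam 68 × 0.05 = 3.4
  Peer review 91 × 0.29 = 26.39
Sum = 81.234
81.234 is ≥ 72 and < 82 → C

C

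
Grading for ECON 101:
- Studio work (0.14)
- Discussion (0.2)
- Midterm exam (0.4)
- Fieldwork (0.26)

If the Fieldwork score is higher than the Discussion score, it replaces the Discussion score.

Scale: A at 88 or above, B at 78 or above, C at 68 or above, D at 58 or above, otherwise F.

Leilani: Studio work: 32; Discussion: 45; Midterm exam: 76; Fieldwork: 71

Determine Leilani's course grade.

D

Fieldwork (71) > Discussion (45), so Discussion counts as 71.
Weighted total:
  Studio work 32 × 0.14 = 4.48
  Discussion 71 × 0.2 = 14.2
  Midterm exam 76 × 0.4 = 30.4
  Fieldwork 71 × 0.26 = 18.46
Sum = 67.54
67.54 is ≥ 58 and < 68 → D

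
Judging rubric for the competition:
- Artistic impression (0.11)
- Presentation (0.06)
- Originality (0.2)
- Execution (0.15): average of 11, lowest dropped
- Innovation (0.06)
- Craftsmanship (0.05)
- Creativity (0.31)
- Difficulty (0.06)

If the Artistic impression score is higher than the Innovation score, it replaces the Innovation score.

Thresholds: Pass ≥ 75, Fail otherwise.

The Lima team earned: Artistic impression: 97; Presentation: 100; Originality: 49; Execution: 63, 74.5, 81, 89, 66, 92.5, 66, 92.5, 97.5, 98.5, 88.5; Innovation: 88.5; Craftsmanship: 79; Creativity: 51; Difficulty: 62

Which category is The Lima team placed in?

Fail

Execution: drop 63 → average of remaining 10 = 846/10 = 84.6
Artistic impression (97) > Innovation (88.5), so Innovation counts as 97.
Weighted total:
  Artistic impression 97 × 0.11 = 10.67
  Presentation 100 × 0.06 = 6
  Originality 49 × 0.2 = 9.8
  Execution 84.6 × 0.15 = 12.69
  Innovation 97 × 0.06 = 5.82
  Craftsmanship 79 × 0.05 = 3.95
  Creativity 51 × 0.31 = 15.81
  Difficulty 62 × 0.06 = 3.72
Sum = 68.46
68.46 < 75 → Fail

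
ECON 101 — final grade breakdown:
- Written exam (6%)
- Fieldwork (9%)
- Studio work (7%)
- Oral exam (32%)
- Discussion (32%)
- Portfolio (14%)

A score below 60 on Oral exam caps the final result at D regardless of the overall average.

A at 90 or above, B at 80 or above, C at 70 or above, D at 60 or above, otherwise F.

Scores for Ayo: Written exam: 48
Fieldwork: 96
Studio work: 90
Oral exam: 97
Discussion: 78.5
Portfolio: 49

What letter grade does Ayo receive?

B

Oral exam score 97 ≥ 60: minimum met.
Weighted total:
  Written exam 48 × 0.06 = 2.88
  Fieldwork 96 × 0.09 = 8.64
  Studio work 90 × 0.07 = 6.3
  Oral exam 97 × 0.32 = 31.04
  Discussion 78.5 × 0.32 = 25.12
  Portfolio 49 × 0.14 = 6.86
Sum = 80.84
80.84 is ≥ 80 and < 90 → B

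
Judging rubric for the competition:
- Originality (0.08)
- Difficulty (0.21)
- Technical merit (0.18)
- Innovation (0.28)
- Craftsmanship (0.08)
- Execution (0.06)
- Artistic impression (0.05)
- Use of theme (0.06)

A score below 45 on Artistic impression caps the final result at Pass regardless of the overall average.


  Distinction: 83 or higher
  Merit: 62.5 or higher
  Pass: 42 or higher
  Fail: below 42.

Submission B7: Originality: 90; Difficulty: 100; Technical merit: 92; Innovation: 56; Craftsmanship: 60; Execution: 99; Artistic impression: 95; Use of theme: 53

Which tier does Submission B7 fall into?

Artistic impression score 95 ≥ 45: minimum met.
Weighted total:
  Originality 90 × 0.08 = 7.2
  Difficulty 100 × 0.21 = 21
  Technical merit 92 × 0.18 = 16.56
  Innovation 56 × 0.28 = 15.68
  Craftsmanship 60 × 0.08 = 4.8
  Execution 99 × 0.06 = 5.94
  Artistic impression 95 × 0.05 = 4.75
  Use of theme 53 × 0.06 = 3.18
Sum = 79.11
79.11 is ≥ 62.5 and < 83 → Merit

Merit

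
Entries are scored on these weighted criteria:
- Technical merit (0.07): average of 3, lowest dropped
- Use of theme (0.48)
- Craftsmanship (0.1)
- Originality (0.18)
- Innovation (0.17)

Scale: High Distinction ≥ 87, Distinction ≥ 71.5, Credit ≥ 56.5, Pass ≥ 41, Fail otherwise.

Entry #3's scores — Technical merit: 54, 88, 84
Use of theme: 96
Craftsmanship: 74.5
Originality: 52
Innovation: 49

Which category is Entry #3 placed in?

Distinction

Technical merit: drop 54 → average of remaining 2 = 172/2 = 86
Weighted total:
  Technical merit 86 × 0.07 = 6.02
  Use of theme 96 × 0.48 = 46.08
  Craftsmanship 74.5 × 0.1 = 7.45
  Originality 52 × 0.18 = 9.36
  Innovation 49 × 0.17 = 8.33
Sum = 77.24
77.24 is ≥ 71.5 and < 87 → Distinction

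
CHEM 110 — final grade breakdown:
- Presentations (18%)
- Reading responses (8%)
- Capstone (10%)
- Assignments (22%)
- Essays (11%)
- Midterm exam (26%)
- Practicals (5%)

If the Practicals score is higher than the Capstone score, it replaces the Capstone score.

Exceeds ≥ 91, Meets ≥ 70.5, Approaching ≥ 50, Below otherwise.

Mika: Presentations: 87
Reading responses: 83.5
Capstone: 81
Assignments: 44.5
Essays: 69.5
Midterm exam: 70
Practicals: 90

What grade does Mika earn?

Meets

Practicals (90) > Capstone (81), so Capstone counts as 90.
Weighted total:
  Presentations 87 × 0.18 = 15.66
  Reading responses 83.5 × 0.08 = 6.68
  Capstone 90 × 0.1 = 9
  Assignments 44.5 × 0.22 = 9.79
  Essays 69.5 × 0.11 = 7.645
  Midterm exam 70 × 0.26 = 18.2
  Practicals 90 × 0.05 = 4.5
Sum = 71.475
71.475 is ≥ 70.5 and < 91 → Meets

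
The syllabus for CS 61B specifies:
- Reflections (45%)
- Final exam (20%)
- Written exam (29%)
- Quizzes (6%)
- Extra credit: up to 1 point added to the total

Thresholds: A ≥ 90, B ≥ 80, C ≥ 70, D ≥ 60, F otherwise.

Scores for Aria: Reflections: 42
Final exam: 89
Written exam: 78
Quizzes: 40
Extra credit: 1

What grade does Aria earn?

D

Weighted total:
  Reflections 42 × 0.45 = 18.9
  Final exam 89 × 0.2 = 17.8
  Written exam 78 × 0.29 = 22.62
  Quizzes 40 × 0.06 = 2.4
Sum = 61.72
Extra credit: 61.72 + 1 = 62.72
62.72 is ≥ 60 and < 70 → D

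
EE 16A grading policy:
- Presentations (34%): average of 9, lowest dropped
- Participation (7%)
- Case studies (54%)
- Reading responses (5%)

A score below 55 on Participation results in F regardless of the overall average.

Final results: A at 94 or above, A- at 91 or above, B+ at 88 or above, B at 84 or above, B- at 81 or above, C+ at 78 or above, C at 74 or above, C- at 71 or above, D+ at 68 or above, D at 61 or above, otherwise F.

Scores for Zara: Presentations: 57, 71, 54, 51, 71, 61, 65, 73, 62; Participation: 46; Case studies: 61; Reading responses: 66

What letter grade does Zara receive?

Presentations: drop 51 → average of remaining 8 = 514/8 = 64.25
Participation score 46 < 55: minimum not met.
Weighted total:
  Presentations 64.25 × 0.34 = 21.845
  Participation 46 × 0.07 = 3.22
  Case studies 61 × 0.54 = 32.94
  Reading responses 66 × 0.05 = 3.3
Sum = 61.305
Because the Participation minimum was not met, the result is F.

F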